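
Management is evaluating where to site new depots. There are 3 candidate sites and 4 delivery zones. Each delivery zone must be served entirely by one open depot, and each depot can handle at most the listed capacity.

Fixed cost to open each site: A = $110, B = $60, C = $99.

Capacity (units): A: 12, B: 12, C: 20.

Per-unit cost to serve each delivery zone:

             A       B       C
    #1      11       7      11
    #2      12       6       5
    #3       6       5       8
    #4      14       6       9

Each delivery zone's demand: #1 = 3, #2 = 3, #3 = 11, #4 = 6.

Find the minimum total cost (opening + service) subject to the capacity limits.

Open {A, B}: #1→B 7·3=21, #2→B 6·3=18, #3→A 6·11=66, #4→B 6·6=36.
Loads: A carries 11/12, B carries 12/12. Service 141; fixed 170; total 311.
Next best feasible plan costs 316.

Minimum total cost: 311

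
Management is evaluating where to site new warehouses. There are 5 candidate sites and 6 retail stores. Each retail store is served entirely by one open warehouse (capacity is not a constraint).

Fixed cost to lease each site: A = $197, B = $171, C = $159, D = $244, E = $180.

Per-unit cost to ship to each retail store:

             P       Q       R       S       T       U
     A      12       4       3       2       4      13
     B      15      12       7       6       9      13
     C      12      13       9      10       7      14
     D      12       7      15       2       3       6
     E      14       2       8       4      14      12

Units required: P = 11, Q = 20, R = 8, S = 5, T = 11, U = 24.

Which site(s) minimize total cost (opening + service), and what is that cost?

For any fixed open set, each retail store goes to its cheapest open site; total = fixed + service.
{A}: P→A 12·11=132, Q→A 4·20=80, R→A 3·8=24, S→A 2·5=10, T→A 4·11=44, U→A 13·24=312. Service 602; fixed 197; total 799.
{D}: P→D 12·11=132, Q→D 7·20=140, R→D 15·8=120, S→D 2·5=10, T→D 3·11=33, U→D 6·24=144. Service 579; fixed 244; total 823.
{D, E}: P→D 12·11=132, Q→E 2·20=40, R→E 8·8=64, S→D 2·5=10, T→D 3·11=33, U→D 6·24=144. Service 423; fixed 424; total 847.
{A, B, C, D, E}: P→A 12·11=132, Q→E 2·20=40, R→A 3·8=24, S→A 2·5=10, T→D 3·11=33, U→D 6·24=144. Service 383; fixed 951; total 1334.
No other subset beats 799.

Open A only; minimum total cost 799.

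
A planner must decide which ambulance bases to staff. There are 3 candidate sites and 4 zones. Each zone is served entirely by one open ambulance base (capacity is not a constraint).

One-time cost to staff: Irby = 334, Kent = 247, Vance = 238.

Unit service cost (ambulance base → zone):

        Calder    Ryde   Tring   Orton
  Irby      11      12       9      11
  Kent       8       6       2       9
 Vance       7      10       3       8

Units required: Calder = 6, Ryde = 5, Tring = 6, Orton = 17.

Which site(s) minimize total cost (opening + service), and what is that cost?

For any fixed open set, each zone goes to its cheapest open site; total = fixed + service.
{Vance}: Calder→Vance 7·6=42, Ryde→Vance 10·5=50, Tring→Vance 3·6=18, Orton→Vance 8·17=136. Service 246; fixed 238; total 484.
{Kent}: service 243 + fixed 247 = 490
{Irby}: Calder→Irby 11·6=66, Ryde→Irby 12·5=60, Tring→Irby 9·6=54, Orton→Irby 11·17=187. Service 367; fixed 334; total 701.
{Irby, Kent, Vance}: service 220 + fixed 819 = 1039
No other subset beats 484.

Open Vance only; minimum total cost 484.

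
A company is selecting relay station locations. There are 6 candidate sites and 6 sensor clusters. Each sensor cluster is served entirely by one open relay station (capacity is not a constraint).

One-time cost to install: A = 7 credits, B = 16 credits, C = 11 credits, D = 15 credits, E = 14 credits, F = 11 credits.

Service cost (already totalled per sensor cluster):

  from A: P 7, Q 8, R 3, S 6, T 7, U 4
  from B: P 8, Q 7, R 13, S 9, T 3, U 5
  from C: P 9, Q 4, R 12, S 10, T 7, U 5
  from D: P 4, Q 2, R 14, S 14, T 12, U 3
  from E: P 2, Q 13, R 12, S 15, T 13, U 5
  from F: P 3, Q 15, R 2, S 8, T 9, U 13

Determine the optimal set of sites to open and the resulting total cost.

Open A only; minimum total cost 42.

For any fixed open set, each sensor cluster goes to its cheapest open site; total = fixed + service.
{A}: P→A 7, Q→A 8, R→A 3, S→A 6, T→A 7, U→A 4. Service 35; fixed 7; total 42.
{A, D}: P→D 4, Q→D 2, R→A 3, S→A 6, T→A 7, U→D 3. Service 25; fixed 22; total 47.
{A, F}: service 30 + fixed 18 = 48
{A, B, C, D, E, F}: service 18 + fixed 74 = 92
No other subset beats 42.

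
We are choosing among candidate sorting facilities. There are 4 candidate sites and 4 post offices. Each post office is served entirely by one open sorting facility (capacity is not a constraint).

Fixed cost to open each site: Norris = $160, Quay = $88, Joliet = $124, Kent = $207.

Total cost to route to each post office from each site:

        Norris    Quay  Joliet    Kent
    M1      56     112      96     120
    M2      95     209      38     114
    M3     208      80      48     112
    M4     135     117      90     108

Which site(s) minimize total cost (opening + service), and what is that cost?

For any fixed open set, each post office goes to its cheapest open site; total = fixed + service.
{Joliet}: M1→Joliet 96, M2→Joliet 38, M3→Joliet 48, M4→Joliet 90. Service 272; fixed 124; total 396.
{Quay, Joliet}: service 272 + fixed 212 = 484
{Norris, Joliet}: M1→Norris 56, M2→Joliet 38, M3→Joliet 48, M4→Joliet 90. Service 232; fixed 284; total 516.
{Norris, Quay, Joliet, Kent}: M1→Norris 56, M2→Joliet 38, M3→Joliet 48, M4→Joliet 90. Service 232; fixed 579; total 811.
No other subset beats 396.

Open Joliet only; minimum total cost 396.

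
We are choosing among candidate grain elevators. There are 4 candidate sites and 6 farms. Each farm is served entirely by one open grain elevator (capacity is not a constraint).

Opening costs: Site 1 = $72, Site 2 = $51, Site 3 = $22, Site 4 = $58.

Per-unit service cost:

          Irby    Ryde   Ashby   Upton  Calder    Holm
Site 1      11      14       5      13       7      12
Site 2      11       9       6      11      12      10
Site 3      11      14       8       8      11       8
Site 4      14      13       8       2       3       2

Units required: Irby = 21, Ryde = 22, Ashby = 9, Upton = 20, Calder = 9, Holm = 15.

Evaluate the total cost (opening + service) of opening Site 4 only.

Total cost: 807

Each farm is assigned to its cheapest site among the open ones.
{Site 4}: Irby→Site 4 14·21=294, Ryde→Site 4 13·22=286, Ashby→Site 4 8·9=72, Upton→Site 4 2·20=40, Calder→Site 4 3·9=27, Holm→Site 4 2·15=30. Service 749; fixed 58; total 807.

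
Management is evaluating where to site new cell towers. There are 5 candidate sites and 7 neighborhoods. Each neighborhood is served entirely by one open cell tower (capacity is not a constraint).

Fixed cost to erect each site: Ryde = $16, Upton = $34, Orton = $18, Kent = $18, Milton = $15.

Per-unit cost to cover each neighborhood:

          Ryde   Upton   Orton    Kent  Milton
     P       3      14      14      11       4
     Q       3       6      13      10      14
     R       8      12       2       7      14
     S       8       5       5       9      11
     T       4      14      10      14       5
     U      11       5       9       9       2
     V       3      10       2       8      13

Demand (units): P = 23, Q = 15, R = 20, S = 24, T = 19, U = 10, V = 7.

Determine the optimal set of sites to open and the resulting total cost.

For any fixed open set, each neighborhood goes to its cheapest open site; total = fixed + service.
{Ryde, Orton, Milton}: P→Ryde 3·23=69, Q→Ryde 3·15=45, R→Orton 2·20=40, S→Orton 5·24=120, T→Ryde 4·19=76, U→Milton 2·10=20, V→Orton 2·7=14. Service 384; fixed 49; total 433.
{Ryde, Orton, Kent, Milton}: service 384 + fixed 67 = 451
{Ryde, Upton, Orton, Milton}: P→Ryde 3·23=69, Q→Ryde 3·15=45, R→Orton 2·20=40, S→Upton 5·24=120, T→Ryde 4·19=76, U→Milton 2·10=20, V→Orton 2·7=14. Service 384; fixed 83; total 467.
{Ryde, Upton, Orton, Kent, Milton}: P→Ryde 3·23=69, Q→Ryde 3·15=45, R→Orton 2·20=40, S→Upton 5·24=120, T→Ryde 4·19=76, U→Milton 2·10=20, V→Orton 2·7=14. Service 384; fixed 101; total 485.
No other subset beats 433.

Open Ryde, Orton and Milton; minimum total cost 433.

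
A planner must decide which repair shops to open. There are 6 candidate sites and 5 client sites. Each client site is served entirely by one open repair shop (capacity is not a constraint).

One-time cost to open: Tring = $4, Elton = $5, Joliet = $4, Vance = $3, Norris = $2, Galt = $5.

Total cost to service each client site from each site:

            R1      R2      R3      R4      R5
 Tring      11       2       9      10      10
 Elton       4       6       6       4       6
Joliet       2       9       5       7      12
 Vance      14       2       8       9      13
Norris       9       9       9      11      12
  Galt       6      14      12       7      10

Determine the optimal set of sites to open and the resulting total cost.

For any fixed open set, each client site goes to its cheapest open site; total = fixed + service.
{Elton, Vance}: R1→Elton 4, R2→Vance 2, R3→Elton 6, R4→Elton 4, R5→Elton 6. Service 22; fixed 8; total 30.
{Tring, Elton}: R1→Elton 4, R2→Tring 2, R3→Elton 6, R4→Elton 4, R5→Elton 6. Service 22; fixed 9; total 31.
{Elton}: service 26 + fixed 5 = 31
{Tring, Elton, Joliet, Vance, Norris, Galt}: R1→Joliet 2, R2→Tring 2, R3→Joliet 5, R4→Elton 4, R5→Elton 6. Service 19; fixed 23; total 42.
No other subset beats 30.

Open Elton and Vance; minimum total cost 30.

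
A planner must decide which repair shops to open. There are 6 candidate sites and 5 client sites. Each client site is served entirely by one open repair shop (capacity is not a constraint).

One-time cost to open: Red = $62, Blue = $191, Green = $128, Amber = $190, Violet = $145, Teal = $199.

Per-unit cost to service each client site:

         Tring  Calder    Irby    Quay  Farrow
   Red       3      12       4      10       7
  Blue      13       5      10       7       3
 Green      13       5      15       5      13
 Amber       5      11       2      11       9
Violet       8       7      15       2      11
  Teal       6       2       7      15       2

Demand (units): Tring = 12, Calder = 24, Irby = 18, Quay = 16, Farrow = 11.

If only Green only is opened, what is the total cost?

Total cost: 897

Each client site is assigned to its cheapest site among the open ones.
{Green}: Tring→Green 13·12=156, Calder→Green 5·24=120, Irby→Green 15·18=270, Quay→Green 5·16=80, Farrow→Green 13·11=143. Service 769; fixed 128; total 897.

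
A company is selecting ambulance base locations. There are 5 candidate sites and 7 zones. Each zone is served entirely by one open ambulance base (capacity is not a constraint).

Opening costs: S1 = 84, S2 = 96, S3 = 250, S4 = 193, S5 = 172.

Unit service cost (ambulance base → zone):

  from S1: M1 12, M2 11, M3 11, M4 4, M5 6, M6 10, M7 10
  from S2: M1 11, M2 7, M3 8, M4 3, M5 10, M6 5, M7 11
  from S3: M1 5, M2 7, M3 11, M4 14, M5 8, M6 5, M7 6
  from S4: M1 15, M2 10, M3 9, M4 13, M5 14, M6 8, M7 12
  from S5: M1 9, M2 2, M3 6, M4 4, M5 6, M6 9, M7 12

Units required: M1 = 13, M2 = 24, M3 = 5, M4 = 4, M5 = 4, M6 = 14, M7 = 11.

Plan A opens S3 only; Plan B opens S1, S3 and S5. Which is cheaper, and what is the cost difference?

Plan A is cheaper by 63.

Plan A: {S3}: M1→S3 5·13=65, M2→S3 7·24=168, M3→S3 11·5=55, M4→S3 14·4=56, M5→S3 8·4=32, M6→S3 5·14=70, M7→S3 6·11=66. Service 512; fixed 250; total 762.
Plan B: {S1, S3, S5}: M1→S3 5·13=65, M2→S5 2·24=48, M3→S5 6·5=30, M4→S1 4·4=16, M5→S1 6·4=24, M6→S3 5·14=70, M7→S3 6·11=66. Service 319; fixed 506; total 825.
Difference: |762 − 825| = 63.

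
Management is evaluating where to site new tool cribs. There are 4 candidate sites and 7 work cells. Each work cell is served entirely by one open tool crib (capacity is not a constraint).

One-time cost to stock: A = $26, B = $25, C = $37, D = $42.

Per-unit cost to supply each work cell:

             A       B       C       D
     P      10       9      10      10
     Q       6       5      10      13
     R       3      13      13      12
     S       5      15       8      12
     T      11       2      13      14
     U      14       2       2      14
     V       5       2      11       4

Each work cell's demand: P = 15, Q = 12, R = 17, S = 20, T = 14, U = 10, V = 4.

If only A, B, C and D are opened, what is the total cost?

Each work cell is assigned to its cheapest site among the open ones.
{A, B, C, D}: P→B 9·15=135, Q→B 5·12=60, R→A 3·17=51, S→A 5·20=100, T→B 2·14=28, U→B 2·10=20, V→B 2·4=8. Service 402; fixed 130; total 532.

Total cost: 532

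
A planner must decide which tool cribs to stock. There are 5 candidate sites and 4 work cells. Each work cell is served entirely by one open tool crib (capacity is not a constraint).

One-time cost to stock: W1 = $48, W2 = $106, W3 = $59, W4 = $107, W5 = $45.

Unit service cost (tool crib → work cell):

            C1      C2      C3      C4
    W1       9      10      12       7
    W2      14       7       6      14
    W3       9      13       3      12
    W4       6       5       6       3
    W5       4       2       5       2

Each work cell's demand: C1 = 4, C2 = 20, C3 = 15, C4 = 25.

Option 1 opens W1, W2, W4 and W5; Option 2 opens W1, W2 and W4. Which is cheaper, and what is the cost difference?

Option 1 is cheaper by 63.

Option 1: {W1, W2, W4, W5}: C1→W5 4·4=16, C2→W5 2·20=40, C3→W5 5·15=75, C4→W5 2·25=50. Service 181; fixed 306; total 487.
Option 2: {W1, W2, W4}: C1→W4 6·4=24, C2→W4 5·20=100, C3→W2 6·15=90, C4→W4 3·25=75. Service 289; fixed 261; total 550.
Difference: |487 − 550| = 63.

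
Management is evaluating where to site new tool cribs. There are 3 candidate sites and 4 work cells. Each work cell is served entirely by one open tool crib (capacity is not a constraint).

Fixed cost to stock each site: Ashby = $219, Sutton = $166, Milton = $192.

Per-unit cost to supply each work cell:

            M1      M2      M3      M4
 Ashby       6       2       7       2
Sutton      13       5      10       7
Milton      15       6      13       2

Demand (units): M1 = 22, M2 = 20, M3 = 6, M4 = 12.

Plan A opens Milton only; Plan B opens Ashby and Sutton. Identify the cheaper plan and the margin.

Plan A: {Milton}: M1→Milton 15·22=330, M2→Milton 6·20=120, M3→Milton 13·6=78, M4→Milton 2·12=24. Service 552; fixed 192; total 744.
Plan B: {Ashby, Sutton}: M1→Ashby 6·22=132, M2→Ashby 2·20=40, M3→Ashby 7·6=42, M4→Ashby 2·12=24. Service 238; fixed 385; total 623.
Difference: |744 − 623| = 121.

Plan B is cheaper by 121.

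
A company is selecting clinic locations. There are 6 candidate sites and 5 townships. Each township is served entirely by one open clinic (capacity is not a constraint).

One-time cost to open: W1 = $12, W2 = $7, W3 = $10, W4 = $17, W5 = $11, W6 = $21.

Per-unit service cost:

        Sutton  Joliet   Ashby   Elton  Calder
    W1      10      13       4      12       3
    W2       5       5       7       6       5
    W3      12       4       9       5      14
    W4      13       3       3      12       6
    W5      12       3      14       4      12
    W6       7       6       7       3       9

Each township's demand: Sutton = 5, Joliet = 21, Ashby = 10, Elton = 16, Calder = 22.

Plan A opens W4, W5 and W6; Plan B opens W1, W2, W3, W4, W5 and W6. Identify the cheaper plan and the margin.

Plan A: {W4, W5, W6}: Sutton→W6 7·5=35, Joliet→W4 3·21=63, Ashby→W4 3·10=30, Elton→W6 3·16=48, Calder→W4 6·22=132. Service 308; fixed 49; total 357.
Plan B: {W1, W2, W3, W4, W5, W6}: Sutton→W2 5·5=25, Joliet→W4 3·21=63, Ashby→W4 3·10=30, Elton→W6 3·16=48, Calder→W1 3·22=66. Service 232; fixed 78; total 310.
Difference: |357 − 310| = 47.

Plan B is cheaper by 47.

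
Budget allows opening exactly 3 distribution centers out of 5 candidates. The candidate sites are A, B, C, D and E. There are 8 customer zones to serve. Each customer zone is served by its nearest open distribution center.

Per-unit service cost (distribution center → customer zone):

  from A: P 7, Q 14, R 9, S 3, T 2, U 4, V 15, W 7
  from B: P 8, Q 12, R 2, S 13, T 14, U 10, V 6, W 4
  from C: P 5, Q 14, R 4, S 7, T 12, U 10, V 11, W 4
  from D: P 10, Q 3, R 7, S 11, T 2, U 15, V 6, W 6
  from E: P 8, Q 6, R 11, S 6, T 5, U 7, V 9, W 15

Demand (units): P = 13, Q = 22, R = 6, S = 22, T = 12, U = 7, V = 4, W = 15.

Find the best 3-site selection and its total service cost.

With exactly 3 open, each customer zone uses its cheapest among the chosen.
{A, C, D}: P→C 5·13=65, Q→D 3·22=66, R→C 4·6=24, S→A 3·22=66, T→A 2·12=24, U→A 4·7=28, V→D 6·4=24, W→C 4·15=60. Service cost 357.
{A, B, D}: service cost 371
{A, D, E}: service cost 431
Among all 10 size-3 choices, {A, C, D} is lowest.

Choose A, C and D; total service cost 357.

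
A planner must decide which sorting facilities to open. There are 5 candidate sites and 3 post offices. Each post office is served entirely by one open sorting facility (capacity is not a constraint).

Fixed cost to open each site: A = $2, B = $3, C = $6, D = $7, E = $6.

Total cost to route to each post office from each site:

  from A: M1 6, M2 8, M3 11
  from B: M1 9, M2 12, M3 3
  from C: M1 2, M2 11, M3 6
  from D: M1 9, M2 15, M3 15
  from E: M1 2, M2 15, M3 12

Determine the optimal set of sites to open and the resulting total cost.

For any fixed open set, each post office goes to its cheapest open site; total = fixed + service.
{A, B}: M1→A 6, M2→A 8, M3→B 3. Service 17; fixed 5; total 22.
{A, B, C}: service 13 + fixed 11 = 24
{A, B, E}: service 13 + fixed 11 = 24
{A, B, C, D, E}: M1→C 2, M2→A 8, M3→B 3. Service 13; fixed 24; total 37.
No other subset beats 22.

Open A and B; minimum total cost 22.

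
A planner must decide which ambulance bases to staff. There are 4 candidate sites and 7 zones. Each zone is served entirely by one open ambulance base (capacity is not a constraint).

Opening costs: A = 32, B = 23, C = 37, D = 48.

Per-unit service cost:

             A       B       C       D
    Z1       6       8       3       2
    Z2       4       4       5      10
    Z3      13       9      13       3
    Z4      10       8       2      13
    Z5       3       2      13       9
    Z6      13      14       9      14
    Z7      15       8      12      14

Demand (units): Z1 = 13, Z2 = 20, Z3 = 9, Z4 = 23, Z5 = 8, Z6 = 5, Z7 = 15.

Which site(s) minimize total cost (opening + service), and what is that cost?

For any fixed open set, each zone goes to its cheapest open site; total = fixed + service.
{B, C, D}: Z1→D 2·13=26, Z2→B 4·20=80, Z3→D 3·9=27, Z4→C 2·23=46, Z5→B 2·8=16, Z6→C 9·5=45, Z7→B 8·15=120. Service 360; fixed 108; total 468.
{B, C}: service 427 + fixed 60 = 487
{A, B, C, D}: Z1→D 2·13=26, Z2→A 4·20=80, Z3→D 3·9=27, Z4→C 2·23=46, Z5→B 2·8=16, Z6→C 9·5=45, Z7→B 8·15=120. Service 360; fixed 140; total 500.
{B}: service 655 + fixed 23 = 678
No other subset beats 468.

Open B, C and D; minimum total cost 468.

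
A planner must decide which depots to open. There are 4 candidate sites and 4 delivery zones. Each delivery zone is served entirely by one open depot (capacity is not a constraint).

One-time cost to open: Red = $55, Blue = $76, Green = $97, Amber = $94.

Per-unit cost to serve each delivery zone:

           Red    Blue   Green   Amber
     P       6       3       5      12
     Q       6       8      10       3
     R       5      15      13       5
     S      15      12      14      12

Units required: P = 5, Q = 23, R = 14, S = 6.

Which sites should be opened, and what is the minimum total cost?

For any fixed open set, each delivery zone goes to its cheapest open site; total = fixed + service.
{Amber}: P→Amber 12·5=60, Q→Amber 3·23=69, R→Amber 5·14=70, S→Amber 12·6=72. Service 271; fixed 94; total 365.
{Red}: service 328 + fixed 55 = 383
{Red, Amber}: service 241 + fixed 149 = 390
{Red, Blue, Green, Amber}: P→Blue 3·5=15, Q→Amber 3·23=69, R→Red 5·14=70, S→Blue 12·6=72. Service 226; fixed 322; total 548.
No other subset beats 365.

Open Amber only; minimum total cost 365.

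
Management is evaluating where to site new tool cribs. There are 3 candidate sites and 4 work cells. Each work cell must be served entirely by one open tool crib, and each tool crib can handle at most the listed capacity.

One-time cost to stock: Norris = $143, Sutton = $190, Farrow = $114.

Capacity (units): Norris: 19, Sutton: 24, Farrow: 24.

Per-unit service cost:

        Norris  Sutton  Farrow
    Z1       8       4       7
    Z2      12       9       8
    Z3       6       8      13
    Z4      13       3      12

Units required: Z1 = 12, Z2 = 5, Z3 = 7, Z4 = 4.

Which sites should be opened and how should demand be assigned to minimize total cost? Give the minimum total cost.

Minimum total cost: 460

Open {Sutton, Farrow}: Z1→Sutton 4·12=48, Z2→Farrow 8·5=40, Z3→Sutton 8·7=56, Z4→Sutton 3·4=12.
Loads: Sutton carries 23/24, Farrow carries 5/24. Service 156; fixed 304; total 460.
Next best feasible plan costs 471.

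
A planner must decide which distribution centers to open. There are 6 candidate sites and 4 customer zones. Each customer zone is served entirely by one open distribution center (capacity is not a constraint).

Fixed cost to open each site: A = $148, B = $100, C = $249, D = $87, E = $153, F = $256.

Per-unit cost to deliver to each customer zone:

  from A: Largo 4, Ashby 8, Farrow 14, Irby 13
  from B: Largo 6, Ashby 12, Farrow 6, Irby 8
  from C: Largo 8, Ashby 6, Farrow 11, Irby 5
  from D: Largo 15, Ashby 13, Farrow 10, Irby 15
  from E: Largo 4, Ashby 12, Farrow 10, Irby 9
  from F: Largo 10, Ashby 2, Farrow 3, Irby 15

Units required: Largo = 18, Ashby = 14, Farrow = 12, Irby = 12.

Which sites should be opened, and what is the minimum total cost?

Open B only; minimum total cost 544.

For any fixed open set, each customer zone goes to its cheapest open site; total = fixed + service.
{B}: Largo→B 6·18=108, Ashby→B 12·14=168, Farrow→B 6·12=72, Irby→B 8·12=96. Service 444; fixed 100; total 544.
{A, B}: Largo→A 4·18=72, Ashby→A 8·14=112, Farrow→B 6·12=72, Irby→B 8·12=96. Service 352; fixed 248; total 600.
{E}: service 468 + fixed 153 = 621
{A, B, C, D, E, F}: service 196 + fixed 993 = 1189
No other subset beats 544.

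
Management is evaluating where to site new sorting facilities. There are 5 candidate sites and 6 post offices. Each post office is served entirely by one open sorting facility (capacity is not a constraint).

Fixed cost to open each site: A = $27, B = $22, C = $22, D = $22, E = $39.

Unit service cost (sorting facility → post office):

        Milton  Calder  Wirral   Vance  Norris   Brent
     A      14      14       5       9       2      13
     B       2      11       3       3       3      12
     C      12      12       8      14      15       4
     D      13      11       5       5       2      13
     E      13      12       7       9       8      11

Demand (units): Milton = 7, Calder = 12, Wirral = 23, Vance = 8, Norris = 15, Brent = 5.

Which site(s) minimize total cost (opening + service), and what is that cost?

Open B and C; minimum total cost 348.

For any fixed open set, each post office goes to its cheapest open site; total = fixed + service.
{B, C}: Milton→B 2·7=14, Calder→B 11·12=132, Wirral→B 3·23=69, Vance→B 3·8=24, Norris→B 3·15=45, Brent→C 4·5=20. Service 304; fixed 44; total 348.
{B, C, D}: service 289 + fixed 66 = 355
{A, B, C}: service 289 + fixed 71 = 360
{A, B, C, D, E}: service 289 + fixed 132 = 421
No other subset beats 348.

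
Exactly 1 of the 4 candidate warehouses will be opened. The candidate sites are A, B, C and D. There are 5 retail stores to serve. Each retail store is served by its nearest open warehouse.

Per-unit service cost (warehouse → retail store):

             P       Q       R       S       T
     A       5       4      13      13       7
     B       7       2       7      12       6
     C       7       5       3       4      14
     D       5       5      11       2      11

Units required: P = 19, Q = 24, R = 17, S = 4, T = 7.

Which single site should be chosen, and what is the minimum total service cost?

Choose B only; total service cost 390.

With exactly 1 open, each retail store uses its cheapest among the chosen.
{B}: P→B 7·19=133, Q→B 2·24=48, R→B 7·17=119, S→B 12·4=48, T→B 6·7=42. Service cost 390.
{C}: service cost 418
{D}: service cost 487
Among all 4 size-1 choices, {B} is lowest.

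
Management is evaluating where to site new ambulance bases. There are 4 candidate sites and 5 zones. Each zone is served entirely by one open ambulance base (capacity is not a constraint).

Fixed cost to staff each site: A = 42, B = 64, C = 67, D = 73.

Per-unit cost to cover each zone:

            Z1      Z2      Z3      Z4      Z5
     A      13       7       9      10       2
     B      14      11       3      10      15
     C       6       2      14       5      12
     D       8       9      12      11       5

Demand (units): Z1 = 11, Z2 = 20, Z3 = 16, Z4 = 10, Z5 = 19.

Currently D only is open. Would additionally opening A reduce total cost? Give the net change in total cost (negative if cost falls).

Current service cost with {D}: 665.
Adding A: each zone re-picks its cheapest; new service cost 510, saving 155.
Extra fixed cost: 42. Net change = 42 − 155 = -113.
(Totals: 738 → 625.)

Yes — net change −113 (cost falls by 113).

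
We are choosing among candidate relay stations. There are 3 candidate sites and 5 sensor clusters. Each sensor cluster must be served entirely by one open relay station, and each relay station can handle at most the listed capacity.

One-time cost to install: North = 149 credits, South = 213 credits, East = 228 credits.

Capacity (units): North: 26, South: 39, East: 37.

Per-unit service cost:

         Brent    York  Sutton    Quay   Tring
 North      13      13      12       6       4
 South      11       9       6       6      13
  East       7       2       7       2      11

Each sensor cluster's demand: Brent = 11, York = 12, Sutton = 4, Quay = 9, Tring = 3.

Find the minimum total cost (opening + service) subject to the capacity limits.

Open {North, East}: Brent→East 7·11=77, York→East 2·12=24, Sutton→East 7·4=28, Quay→East 2·9=18, Tring→North 4·3=12.
Loads: North carries 3/26, East carries 36/37. Service 159; fixed 377; total 536.
Next best feasible plan costs 556.

Minimum total cost: 536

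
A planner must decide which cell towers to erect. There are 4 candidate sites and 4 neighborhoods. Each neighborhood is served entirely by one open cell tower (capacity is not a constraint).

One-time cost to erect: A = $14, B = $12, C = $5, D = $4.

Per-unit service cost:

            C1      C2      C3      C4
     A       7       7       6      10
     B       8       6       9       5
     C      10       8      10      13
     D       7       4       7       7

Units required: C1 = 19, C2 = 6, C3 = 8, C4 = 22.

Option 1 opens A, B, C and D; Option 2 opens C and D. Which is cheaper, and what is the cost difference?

Option 1 is cheaper by 26.

Option 1: {A, B, C, D}: C1→A 7·19=133, C2→D 4·6=24, C3→A 6·8=48, C4→B 5·22=110. Service 315; fixed 35; total 350.
Option 2: {C, D}: C1→D 7·19=133, C2→D 4·6=24, C3→D 7·8=56, C4→D 7·22=154. Service 367; fixed 9; total 376.
Difference: |350 − 376| = 26.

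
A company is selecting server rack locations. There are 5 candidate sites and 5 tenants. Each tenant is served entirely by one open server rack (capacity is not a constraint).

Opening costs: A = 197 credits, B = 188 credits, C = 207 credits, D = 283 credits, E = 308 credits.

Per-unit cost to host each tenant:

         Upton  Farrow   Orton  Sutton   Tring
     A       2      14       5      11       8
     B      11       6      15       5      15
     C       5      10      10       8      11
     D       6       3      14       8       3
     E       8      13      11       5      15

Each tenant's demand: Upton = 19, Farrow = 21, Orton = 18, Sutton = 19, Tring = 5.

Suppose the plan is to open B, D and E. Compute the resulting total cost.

Total cost: 1264

Each tenant is assigned to its cheapest site among the open ones.
{B, D, E}: Upton→D 6·19=114, Farrow→D 3·21=63, Orton→E 11·18=198, Sutton→B 5·19=95, Tring→D 3·5=15. Service 485; fixed 779; total 1264.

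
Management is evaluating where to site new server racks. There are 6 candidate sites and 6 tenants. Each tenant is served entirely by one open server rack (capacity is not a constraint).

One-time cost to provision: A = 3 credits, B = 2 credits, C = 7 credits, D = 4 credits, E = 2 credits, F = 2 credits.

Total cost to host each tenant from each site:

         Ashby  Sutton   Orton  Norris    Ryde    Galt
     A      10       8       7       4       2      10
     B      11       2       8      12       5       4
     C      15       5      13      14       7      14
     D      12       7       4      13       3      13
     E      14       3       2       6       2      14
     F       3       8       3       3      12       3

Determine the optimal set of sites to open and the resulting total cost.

For any fixed open set, each tenant goes to its cheapest open site; total = fixed + service.
{E, F}: Ashby→F 3, Sutton→E 3, Orton→E 2, Norris→F 3, Ryde→E 2, Galt→F 3. Service 16; fixed 4; total 20.
{B, E, F}: service 15 + fixed 6 = 21
{A, B, F}: Ashby→F 3, Sutton→B 2, Orton→F 3, Norris→F 3, Ryde→A 2, Galt→F 3. Service 16; fixed 7; total 23.
{A, B, C, D, E, F}: Ashby→F 3, Sutton→B 2, Orton→E 2, Norris→F 3, Ryde→A 2, Galt→F 3. Service 15; fixed 20; total 35.
No other subset beats 20.

Open E and F; minimum total cost 20.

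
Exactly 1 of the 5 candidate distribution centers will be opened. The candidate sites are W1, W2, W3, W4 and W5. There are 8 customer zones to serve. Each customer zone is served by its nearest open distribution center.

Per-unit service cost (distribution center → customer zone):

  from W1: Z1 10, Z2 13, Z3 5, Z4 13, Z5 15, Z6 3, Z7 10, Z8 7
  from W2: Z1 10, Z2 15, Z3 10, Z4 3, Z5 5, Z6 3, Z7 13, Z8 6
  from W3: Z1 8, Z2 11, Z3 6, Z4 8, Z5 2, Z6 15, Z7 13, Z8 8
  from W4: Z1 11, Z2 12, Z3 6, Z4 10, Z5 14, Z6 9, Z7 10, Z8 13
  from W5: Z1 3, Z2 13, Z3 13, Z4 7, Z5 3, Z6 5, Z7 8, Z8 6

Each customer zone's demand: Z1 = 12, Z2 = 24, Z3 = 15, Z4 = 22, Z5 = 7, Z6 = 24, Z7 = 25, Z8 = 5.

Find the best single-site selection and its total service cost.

Choose W5 only; total service cost 1068.

With exactly 1 open, each customer zone uses its cheapest among the chosen.
{W5}: Z1→W5 3·12=36, Z2→W5 13·24=312, Z3→W5 13·15=195, Z4→W5 7·22=154, Z5→W5 3·7=21, Z6→W5 5·24=120, Z7→W5 8·25=200, Z8→W5 6·5=30. Service cost 1068.
{W2}: service cost 1158
{W1}: service cost 1255
Among all 5 size-1 choices, {W5} is lowest.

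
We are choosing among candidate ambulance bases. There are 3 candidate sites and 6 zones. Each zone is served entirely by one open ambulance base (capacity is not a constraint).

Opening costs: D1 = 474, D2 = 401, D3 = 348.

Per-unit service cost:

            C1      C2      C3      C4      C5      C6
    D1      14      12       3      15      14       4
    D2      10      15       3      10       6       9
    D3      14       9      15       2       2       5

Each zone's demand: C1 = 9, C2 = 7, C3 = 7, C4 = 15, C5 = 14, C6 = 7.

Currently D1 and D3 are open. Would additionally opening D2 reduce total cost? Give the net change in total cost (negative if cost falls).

Current service cost with {D1, D3}: 296.
Adding D2: each zone re-picks its cheapest; new service cost 260, saving 36.
Extra fixed cost: 401. Net change = 401 − 36 = 365.
(Totals: 1118 → 1483.)

No — net change +365 (cost rises by 365).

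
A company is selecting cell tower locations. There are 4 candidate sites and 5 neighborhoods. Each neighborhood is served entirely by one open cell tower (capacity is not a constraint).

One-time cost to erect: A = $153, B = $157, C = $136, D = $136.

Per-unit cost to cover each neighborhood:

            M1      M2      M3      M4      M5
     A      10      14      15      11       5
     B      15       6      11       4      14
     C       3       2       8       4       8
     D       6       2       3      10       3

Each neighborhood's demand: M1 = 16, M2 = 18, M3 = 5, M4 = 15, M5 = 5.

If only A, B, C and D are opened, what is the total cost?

Each neighborhood is assigned to its cheapest site among the open ones.
{A, B, C, D}: M1→C 3·16=48, M2→C 2·18=36, M3→D 3·5=15, M4→B 4·15=60, M5→D 3·5=15. Service 174; fixed 582; total 756.

Total cost: 756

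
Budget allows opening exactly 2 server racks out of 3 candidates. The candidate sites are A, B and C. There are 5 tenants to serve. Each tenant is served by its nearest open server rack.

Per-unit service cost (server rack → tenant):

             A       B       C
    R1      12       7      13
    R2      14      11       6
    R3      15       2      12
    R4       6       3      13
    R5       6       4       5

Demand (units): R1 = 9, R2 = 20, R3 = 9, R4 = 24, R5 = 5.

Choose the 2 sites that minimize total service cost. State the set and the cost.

Choose B and C; total service cost 293.

With exactly 2 open, each tenant uses its cheapest among the chosen.
{B, C}: R1→B 7·9=63, R2→C 6·20=120, R3→B 2·9=18, R4→B 3·24=72, R5→B 4·5=20. Service cost 293.
{A, B}: service cost 393
{A, C}: service cost 505
Among all 3 size-2 choices, {B, C} is lowest.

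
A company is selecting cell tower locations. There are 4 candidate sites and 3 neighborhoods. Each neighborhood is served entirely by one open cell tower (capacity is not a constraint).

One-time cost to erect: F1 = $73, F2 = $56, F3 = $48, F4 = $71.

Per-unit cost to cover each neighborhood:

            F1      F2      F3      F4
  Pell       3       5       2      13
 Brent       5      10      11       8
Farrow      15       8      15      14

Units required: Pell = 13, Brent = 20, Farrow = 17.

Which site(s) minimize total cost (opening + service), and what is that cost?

Open F1 and F2; minimum total cost 404.

For any fixed open set, each neighborhood goes to its cheapest open site; total = fixed + service.
{F1, F2}: Pell→F1 3·13=39, Brent→F1 5·20=100, Farrow→F2 8·17=136. Service 275; fixed 129; total 404.
{F1, F2, F3}: service 262 + fixed 177 = 439
{F2}: service 401 + fixed 56 = 457
{F1, F2, F3, F4}: Pell→F3 2·13=26, Brent→F1 5·20=100, Farrow→F2 8·17=136. Service 262; fixed 248; total 510.
No other subset beats 404.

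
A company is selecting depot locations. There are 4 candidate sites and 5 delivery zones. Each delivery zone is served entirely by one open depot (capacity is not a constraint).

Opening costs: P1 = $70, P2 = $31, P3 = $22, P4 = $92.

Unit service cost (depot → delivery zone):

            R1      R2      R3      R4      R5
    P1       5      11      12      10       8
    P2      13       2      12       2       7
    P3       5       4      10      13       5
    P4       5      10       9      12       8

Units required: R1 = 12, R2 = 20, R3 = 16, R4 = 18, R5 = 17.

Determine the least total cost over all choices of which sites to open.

Minimum total cost: 434

For any fixed open set, each delivery zone goes to its cheapest open site; total = fixed + service.
{P2, P3}: R1→P3 5·12=60, R2→P2 2·20=40, R3→P3 10·16=160, R4→P2 2·18=36, R5→P3 5·17=85. Service 381; fixed 53; total 434.
{P1, P2, P3}: service 381 + fixed 123 = 504
{P2, P3, P4}: R1→P3 5·12=60, R2→P2 2·20=40, R3→P4 9·16=144, R4→P2 2·18=36, R5→P3 5·17=85. Service 365; fixed 145; total 510.
{P1, P2, P3, P4}: service 365 + fixed 215 = 580
No other subset beats 434.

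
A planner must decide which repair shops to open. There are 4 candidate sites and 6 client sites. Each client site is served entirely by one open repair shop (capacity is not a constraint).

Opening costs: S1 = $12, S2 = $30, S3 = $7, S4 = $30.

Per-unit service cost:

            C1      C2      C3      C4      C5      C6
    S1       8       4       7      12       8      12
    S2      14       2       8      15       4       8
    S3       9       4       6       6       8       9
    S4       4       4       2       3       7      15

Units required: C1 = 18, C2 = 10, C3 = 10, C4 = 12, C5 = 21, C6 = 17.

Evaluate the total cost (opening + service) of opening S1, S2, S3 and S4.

Each client site is assigned to its cheapest site among the open ones.
{S1, S2, S3, S4}: C1→S4 4·18=72, C2→S2 2·10=20, C3→S4 2·10=20, C4→S4 3·12=36, C5→S2 4·21=84, C6→S2 8·17=136. Service 368; fixed 79; total 447.

Total cost: 447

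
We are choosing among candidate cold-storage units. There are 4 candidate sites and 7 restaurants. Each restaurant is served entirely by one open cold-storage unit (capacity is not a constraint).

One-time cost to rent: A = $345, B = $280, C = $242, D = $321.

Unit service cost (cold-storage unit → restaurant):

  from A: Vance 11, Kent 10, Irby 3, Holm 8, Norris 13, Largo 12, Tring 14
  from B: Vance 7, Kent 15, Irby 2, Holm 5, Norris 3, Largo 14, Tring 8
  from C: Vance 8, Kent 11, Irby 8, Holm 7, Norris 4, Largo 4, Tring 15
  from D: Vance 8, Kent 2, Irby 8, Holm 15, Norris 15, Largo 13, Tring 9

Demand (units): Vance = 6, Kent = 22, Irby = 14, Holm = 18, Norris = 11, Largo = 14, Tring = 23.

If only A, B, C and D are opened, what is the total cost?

Total cost: 1665

Each restaurant is assigned to its cheapest site among the open ones.
{A, B, C, D}: Vance→B 7·6=42, Kent→D 2·22=44, Irby→B 2·14=28, Holm→B 5·18=90, Norris→B 3·11=33, Largo→C 4·14=56, Tring→B 8·23=184. Service 477; fixed 1188; total 1665.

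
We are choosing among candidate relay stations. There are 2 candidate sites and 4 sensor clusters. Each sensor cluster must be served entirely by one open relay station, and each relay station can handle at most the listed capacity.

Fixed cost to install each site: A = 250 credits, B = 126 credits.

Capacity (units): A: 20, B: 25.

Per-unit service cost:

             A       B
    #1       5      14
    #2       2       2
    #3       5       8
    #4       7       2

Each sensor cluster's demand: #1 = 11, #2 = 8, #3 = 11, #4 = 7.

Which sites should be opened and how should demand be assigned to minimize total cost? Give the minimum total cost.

Open {A, B}: #1→A 5·11=55, #2→A 2·8=16, #3→B 8·11=88, #4→B 2·7=14.
Loads: A carries 19/20, B carries 18/25. Service 173; fixed 376; total 549.
Next best feasible plan costs 584.

Minimum total cost: 549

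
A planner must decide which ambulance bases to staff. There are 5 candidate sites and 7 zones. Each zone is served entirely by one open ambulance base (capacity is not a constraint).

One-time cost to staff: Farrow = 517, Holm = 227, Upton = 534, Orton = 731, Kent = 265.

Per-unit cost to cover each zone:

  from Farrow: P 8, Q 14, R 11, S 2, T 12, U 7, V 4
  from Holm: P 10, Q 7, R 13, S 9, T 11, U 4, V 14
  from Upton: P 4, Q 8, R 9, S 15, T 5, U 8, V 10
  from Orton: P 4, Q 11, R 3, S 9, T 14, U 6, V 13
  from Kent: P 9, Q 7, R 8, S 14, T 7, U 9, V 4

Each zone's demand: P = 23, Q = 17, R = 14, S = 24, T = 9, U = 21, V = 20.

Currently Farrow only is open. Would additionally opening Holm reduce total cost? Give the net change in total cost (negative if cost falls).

Current service cost with {Farrow}: 959.
Adding Holm: each zone re-picks its cheapest; new service cost 768, saving 191.
Extra fixed cost: 227. Net change = 227 − 191 = 36.
(Totals: 1476 → 1512.)

No — net change +36 (cost rises by 36).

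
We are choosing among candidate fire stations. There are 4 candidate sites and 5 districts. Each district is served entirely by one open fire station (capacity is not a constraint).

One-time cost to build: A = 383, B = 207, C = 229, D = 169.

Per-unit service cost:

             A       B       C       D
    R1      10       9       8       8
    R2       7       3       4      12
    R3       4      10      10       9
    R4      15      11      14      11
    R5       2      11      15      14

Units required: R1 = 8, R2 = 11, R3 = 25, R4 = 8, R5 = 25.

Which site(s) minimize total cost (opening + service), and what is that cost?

For any fixed open set, each district goes to its cheapest open site; total = fixed + service.
{A}: R1→A 10·8=80, R2→A 7·11=77, R3→A 4·25=100, R4→A 15·8=120, R5→A 2·25=50. Service 427; fixed 383; total 810.
{B}: service 718 + fixed 207 = 925
{A, D}: service 379 + fixed 552 = 931
{A, B, C, D}: R1→C 8·8=64, R2→B 3·11=33, R3→A 4·25=100, R4→B 11·8=88, R5→A 2·25=50. Service 335; fixed 988; total 1323.
(All 15 nonempty subsets were checked; A only is lowest.)

Open A only; minimum total cost 810.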